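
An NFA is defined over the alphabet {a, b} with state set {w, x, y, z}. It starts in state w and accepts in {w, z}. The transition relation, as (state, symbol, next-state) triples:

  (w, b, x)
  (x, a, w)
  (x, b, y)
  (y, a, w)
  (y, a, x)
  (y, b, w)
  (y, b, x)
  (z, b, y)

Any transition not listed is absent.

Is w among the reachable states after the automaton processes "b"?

No

Start in {w}.
Read 'b': w→{x}; now {x}.
State w is not in {x}.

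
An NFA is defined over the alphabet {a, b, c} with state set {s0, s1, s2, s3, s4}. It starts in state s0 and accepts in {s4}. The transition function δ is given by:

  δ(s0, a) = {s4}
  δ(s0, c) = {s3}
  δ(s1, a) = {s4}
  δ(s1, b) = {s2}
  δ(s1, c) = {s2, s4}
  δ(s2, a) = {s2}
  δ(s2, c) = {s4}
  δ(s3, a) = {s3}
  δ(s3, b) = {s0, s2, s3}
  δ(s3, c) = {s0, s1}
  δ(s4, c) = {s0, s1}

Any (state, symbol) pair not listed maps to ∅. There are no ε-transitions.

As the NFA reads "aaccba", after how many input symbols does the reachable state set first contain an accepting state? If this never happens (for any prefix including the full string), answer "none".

Start in {s0}.
Read 'a': {s0} → {s4}.
None of the earlier sets intersect F, but {s4} does.

1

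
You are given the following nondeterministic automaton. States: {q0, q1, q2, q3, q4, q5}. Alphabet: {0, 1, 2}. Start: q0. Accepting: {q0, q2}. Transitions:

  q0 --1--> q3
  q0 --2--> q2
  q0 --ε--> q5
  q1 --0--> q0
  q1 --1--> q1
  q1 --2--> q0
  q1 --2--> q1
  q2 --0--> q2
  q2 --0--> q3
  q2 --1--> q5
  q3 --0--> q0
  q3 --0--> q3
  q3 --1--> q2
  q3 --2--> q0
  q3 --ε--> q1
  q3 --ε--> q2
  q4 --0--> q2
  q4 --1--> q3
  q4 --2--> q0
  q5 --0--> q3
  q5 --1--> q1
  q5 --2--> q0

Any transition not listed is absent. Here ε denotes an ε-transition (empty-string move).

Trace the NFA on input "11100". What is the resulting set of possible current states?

{q0, q1, q2, q3, q5}

Start: ε-closure({q0}) = {q0, q5}.
Read '1': q0→{q3}, q5→{q1}; union {q1, q3}; ε-closure = {q1, q2, q3}.
Read '1': q1→{q1}, q2→{q5}, q3→{q2}; now {q1, q2, q5}.
Read '1': q1→{q1}, q2→{q5}, q5→{q1}; now {q1, q5}.
Read '0': q1→{q0}, q5→{q3}; union {q0, q3}; ε-closure = {q0, q1, q2, q3, q5}.
Read '0': q0→∅, q1→{q0}, q2→{q2, q3}, q3→{q0, q3}, q5→{q3}; union {q0, q2, q3}; ε-closure = {q0, q1, q2, q3, q5}.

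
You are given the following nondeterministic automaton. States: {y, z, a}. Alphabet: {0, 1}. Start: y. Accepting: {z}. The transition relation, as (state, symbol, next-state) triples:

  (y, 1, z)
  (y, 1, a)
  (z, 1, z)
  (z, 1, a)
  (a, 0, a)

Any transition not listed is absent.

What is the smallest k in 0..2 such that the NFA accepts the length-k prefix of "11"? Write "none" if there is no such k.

Start in {y}.
Read '1': y→{z, a}; now {z, a}.
None of the earlier sets intersect F, but {z, a} does.

1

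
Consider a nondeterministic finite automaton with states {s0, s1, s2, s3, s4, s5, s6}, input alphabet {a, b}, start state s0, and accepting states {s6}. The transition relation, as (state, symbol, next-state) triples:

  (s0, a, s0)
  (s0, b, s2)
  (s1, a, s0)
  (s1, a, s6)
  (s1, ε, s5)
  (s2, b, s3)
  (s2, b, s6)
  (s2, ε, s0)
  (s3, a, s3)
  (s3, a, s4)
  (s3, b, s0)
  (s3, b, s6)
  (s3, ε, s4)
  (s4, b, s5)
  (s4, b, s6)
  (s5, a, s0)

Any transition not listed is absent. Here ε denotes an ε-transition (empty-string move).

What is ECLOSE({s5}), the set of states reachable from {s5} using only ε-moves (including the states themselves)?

{s5}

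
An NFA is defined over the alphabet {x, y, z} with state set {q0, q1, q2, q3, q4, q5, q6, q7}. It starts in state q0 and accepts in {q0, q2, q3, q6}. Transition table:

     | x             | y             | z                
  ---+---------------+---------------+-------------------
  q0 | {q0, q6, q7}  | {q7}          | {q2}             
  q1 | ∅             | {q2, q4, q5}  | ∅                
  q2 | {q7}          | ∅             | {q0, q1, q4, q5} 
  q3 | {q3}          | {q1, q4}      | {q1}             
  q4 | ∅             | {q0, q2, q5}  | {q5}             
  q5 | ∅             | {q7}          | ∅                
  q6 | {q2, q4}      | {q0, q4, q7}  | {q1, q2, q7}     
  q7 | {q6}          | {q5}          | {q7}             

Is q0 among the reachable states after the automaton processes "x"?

Start in {q0}.
Read 'x': q0→{q0, q6, q7}; now {q0, q6, q7}.
State q0 is in {q0, q6, q7}.

Yes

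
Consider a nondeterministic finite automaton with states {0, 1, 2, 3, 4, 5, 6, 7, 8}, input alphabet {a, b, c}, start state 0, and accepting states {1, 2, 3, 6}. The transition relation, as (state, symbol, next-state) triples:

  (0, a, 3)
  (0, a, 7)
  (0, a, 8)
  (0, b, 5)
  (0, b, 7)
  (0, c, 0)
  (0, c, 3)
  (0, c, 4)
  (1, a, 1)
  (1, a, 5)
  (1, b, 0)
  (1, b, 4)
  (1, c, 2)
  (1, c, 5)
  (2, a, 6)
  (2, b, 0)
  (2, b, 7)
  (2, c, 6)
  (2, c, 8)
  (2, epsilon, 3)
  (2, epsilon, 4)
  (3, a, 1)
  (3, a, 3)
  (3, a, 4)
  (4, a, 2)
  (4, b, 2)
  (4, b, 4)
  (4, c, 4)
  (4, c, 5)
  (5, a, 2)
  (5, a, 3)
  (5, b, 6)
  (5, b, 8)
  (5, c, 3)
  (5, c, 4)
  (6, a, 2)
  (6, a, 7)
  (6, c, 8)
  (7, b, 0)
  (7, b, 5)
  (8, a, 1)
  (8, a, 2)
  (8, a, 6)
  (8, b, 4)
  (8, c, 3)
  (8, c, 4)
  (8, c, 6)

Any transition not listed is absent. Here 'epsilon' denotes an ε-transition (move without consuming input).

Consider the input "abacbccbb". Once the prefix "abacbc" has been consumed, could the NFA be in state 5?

Yes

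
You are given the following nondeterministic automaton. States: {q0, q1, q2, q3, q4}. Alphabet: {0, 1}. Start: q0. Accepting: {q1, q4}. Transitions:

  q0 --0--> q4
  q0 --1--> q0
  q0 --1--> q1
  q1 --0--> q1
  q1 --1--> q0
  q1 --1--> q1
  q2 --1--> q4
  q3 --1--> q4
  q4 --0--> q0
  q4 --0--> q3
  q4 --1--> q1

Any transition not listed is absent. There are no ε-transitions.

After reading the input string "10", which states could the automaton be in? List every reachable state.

{q1, q4}

Start in {q0}.
Read '1': q0→{q0, q1}; now {q0, q1}.
Read '0': q0→{q4}, q1→{q1}; now {q1, q4}.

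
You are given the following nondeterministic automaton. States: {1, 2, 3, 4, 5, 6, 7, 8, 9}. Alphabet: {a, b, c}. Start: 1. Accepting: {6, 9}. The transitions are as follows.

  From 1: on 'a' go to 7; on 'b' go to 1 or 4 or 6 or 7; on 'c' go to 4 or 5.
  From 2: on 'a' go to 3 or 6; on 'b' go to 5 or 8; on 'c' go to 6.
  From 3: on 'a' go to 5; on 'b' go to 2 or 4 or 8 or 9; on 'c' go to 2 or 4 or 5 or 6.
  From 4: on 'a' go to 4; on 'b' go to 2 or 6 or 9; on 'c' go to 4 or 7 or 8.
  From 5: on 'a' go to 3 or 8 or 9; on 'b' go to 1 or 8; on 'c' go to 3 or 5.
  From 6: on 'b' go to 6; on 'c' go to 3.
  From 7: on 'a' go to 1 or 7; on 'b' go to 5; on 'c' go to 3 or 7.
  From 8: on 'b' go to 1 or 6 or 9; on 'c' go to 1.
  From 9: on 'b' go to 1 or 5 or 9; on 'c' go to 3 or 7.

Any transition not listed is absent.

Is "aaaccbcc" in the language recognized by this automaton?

Yes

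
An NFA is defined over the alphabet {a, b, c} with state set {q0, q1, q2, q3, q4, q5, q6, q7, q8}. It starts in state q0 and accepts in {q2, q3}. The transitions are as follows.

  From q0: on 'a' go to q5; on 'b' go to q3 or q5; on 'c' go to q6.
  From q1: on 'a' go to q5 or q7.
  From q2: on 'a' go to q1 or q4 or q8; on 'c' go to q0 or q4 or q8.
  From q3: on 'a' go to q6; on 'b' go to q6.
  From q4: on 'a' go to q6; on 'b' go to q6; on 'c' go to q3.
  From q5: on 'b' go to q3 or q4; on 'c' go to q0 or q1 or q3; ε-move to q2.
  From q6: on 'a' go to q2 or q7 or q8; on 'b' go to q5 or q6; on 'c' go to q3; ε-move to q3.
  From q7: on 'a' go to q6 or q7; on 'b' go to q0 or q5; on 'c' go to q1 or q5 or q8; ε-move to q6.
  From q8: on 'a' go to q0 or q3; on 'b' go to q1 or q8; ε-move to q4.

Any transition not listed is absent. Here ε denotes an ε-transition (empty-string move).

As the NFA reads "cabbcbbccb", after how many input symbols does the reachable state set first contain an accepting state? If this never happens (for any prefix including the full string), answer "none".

Start in {q0}.
Read 'c': {q0} → {q3, q6}.
None of the earlier sets intersect F, but {q3, q6} does.

1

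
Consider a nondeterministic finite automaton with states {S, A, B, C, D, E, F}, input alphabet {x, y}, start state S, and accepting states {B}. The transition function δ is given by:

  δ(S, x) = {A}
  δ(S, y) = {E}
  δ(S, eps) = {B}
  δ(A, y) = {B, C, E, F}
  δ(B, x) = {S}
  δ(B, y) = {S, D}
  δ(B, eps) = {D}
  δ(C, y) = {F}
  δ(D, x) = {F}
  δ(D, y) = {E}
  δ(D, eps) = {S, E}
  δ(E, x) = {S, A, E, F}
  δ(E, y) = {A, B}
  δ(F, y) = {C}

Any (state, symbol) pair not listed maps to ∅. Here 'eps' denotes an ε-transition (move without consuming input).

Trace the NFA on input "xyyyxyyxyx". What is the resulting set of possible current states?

Start: ε-closure({S}) = {S, B, D, E}.
Read 'x': S→{A}, B→{S}, D→{F}, E→{S, A, E, F}; union {S, A, E, F}; ε-closure = {S, A, B, D, E, F}.
Read 'y': S→{E}, A→{B, C, E, F}, B→{S, D}, D→{E}, E→{A, B}, F→{C}; now {S, A, B, C, D, E, F}.
Read 'y': S→{E}, A→{B, C, E, F}, B→{S, D}, C→{F}, D→{E}, E→{A, B}, F→{C}; now {S, A, B, C, D, E, F}.
Read 'y': S→{E}, A→{B, C, E, F}, B→{S, D}, C→{F}, D→{E}, E→{A, B}, F→{C}; now {S, A, B, C, D, E, F}.
Read 'x': S→{A}, A→∅, B→{S}, C→∅, D→{F}, E→{S, A, E, F}, F→∅; union {S, A, E, F}; ε-closure = {S, A, B, D, E, F}.
Read 'y': S→{E}, A→{B, C, E, F}, B→{S, D}, D→{E}, E→{A, B}, F→{C}; now {S, A, B, C, D, E, F}.
Read 'y': S→{E}, A→{B, C, E, F}, B→{S, D}, C→{F}, D→{E}, E→{A, B}, F→{C}; now {S, A, B, C, D, E, F}.
Read 'x': S→{A}, A→∅, B→{S}, C→∅, D→{F}, E→{S, A, E, F}, F→∅; union {S, A, E, F}; ε-closure = {S, A, B, D, E, F}.
Read 'y': S→{E}, A→{B, C, E, F}, B→{S, D}, D→{E}, E→{A, B}, F→{C}; now {S, A, B, C, D, E, F}.
Read 'x': S→{A}, A→∅, B→{S}, C→∅, D→{F}, E→{S, A, E, F}, F→∅; union {S, A, E, F}; ε-closure = {S, A, B, D, E, F}.

{S, A, B, D, E, F}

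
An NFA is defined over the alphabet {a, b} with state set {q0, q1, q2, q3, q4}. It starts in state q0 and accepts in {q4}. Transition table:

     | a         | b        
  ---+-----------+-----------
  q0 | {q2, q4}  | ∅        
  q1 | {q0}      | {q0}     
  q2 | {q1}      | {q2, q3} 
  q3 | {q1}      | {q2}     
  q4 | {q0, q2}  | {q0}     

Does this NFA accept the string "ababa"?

Yes

Start in {q0}.
Read 'a': q0→{q2, q4}; now {q2, q4}.
Read 'b': q2→{q2, q3}, q4→{q0}; now {q0, q2, q3}.
Read 'a': q0→{q2, q4}, q2→{q1}, q3→{q1}; now {q1, q2, q4}.
Read 'b': q1→{q0}, q2→{q2, q3}, q4→{q0}; now {q0, q2, q3}.
Read 'a': q0→{q2, q4}, q2→{q1}, q3→{q1}; now {q1, q2, q4}.
The final set {q1, q2, q4} contains the accepting state q4.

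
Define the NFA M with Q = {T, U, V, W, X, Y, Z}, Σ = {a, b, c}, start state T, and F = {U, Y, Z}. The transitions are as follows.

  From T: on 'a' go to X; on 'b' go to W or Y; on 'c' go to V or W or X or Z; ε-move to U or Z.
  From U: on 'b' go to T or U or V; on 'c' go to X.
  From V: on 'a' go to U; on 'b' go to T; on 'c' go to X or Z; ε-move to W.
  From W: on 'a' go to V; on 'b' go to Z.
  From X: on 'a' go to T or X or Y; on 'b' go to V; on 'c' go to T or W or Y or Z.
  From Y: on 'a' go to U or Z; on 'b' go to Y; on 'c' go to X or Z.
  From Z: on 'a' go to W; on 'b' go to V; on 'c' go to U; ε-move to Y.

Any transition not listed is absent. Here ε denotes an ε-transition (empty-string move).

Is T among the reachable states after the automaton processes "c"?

No

Start: ε-closure({T}) = {T, U, Y, Z}.
Read 'c': {T, U, Y, Z} → {U, V, W, X, Y, Z}.
State T is not in {U, V, W, X, Y, Z}.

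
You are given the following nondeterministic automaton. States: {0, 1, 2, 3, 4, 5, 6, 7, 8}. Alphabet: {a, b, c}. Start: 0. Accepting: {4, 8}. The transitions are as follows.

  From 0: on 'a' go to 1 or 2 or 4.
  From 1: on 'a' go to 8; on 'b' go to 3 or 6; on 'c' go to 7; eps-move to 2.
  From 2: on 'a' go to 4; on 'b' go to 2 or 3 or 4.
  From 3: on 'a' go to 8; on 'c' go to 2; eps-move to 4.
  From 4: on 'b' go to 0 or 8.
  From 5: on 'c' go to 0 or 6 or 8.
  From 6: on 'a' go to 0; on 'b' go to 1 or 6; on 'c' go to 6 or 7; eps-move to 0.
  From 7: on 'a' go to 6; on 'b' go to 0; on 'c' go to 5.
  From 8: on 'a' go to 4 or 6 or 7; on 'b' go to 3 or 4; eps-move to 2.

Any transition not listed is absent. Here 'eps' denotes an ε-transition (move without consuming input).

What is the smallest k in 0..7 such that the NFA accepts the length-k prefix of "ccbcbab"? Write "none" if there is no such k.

none

Start in {0}.
Read 'c': 0→∅; now ∅.
The set is empty and remains empty for the remaining 6 symbols.
No reachable set along the way intersects F.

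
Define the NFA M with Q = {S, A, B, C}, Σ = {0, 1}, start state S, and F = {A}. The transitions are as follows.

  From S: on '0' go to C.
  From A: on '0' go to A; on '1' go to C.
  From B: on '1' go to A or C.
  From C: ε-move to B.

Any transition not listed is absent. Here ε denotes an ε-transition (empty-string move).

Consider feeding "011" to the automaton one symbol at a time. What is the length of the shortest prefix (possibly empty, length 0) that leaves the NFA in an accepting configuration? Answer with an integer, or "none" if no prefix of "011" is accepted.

2

Start in {S}.
Read '0': {S} → {B, C}.
Read '1': {B, C} → {A, B, C}.
None of the earlier sets intersect F, but {A, B, C} does.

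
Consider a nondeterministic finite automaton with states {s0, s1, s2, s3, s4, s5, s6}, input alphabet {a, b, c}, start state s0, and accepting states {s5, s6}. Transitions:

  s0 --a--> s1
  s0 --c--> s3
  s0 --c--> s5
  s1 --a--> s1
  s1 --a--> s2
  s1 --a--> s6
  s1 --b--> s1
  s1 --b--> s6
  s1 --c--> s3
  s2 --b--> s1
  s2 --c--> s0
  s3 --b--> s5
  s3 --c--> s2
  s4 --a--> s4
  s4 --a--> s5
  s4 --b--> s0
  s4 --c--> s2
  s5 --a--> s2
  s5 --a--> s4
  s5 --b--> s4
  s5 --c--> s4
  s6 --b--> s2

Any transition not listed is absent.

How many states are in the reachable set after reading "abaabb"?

3

Start in {s0}.
Read 'a': s0→{s1}; now {s1}.
Read 'b': s1→{s1, s6}; now {s1, s6}.
Read 'a': s1→{s1, s2, s6}, s6→∅; now {s1, s2, s6}.
Read 'a': s1→{s1, s2, s6}, s2→∅, s6→∅; now {s1, s2, s6}.
Read 'b': s1→{s1, s6}, s2→{s1}, s6→{s2}; now {s1, s2, s6}.
Read 'b': s1→{s1, s6}, s2→{s1}, s6→{s2}; now {s1, s2, s6}.
That set has 3 states.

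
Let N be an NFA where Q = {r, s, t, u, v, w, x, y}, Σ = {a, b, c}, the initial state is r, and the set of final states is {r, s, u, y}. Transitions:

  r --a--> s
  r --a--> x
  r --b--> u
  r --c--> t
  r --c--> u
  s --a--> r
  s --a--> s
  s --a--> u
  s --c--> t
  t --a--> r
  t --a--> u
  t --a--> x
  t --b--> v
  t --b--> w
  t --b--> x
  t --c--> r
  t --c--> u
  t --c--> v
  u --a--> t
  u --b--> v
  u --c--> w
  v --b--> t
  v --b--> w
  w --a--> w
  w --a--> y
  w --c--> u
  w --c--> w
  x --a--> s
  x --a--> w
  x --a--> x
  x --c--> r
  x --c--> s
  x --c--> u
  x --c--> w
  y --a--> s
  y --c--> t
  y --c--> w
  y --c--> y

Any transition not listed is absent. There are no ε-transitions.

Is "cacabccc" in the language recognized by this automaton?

Yes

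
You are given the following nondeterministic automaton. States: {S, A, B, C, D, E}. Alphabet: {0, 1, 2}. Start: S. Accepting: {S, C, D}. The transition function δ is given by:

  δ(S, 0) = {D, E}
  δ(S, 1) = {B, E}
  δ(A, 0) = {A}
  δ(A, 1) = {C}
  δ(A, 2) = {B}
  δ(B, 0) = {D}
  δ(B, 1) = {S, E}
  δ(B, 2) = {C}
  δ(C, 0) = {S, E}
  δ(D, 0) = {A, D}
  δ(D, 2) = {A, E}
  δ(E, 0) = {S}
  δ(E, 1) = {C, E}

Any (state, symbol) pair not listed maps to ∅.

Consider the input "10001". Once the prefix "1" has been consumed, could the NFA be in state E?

Start in {S}.
Read '1': {S} → {B, E}.
State E is in {B, E}.

Yes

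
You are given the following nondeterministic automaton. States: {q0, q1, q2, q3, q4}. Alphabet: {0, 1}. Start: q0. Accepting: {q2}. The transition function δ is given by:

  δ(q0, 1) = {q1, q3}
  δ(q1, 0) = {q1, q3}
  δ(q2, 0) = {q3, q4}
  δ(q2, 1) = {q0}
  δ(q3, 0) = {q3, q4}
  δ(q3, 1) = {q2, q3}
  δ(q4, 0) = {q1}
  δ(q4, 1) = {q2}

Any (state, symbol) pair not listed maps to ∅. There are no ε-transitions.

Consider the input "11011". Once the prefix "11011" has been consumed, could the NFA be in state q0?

Yes

Start in {q0}.
Read '1': {q0} → {q1, q3}.
Read '1': {q1, q3} → {q2, q3}.
Read '0': {q2, q3} → {q3, q4}.
Read '1': {q3, q4} → {q2, q3}.
Read '1': {q2, q3} → {q0, q2, q3}.
State q0 is in {q0, q2, q3}.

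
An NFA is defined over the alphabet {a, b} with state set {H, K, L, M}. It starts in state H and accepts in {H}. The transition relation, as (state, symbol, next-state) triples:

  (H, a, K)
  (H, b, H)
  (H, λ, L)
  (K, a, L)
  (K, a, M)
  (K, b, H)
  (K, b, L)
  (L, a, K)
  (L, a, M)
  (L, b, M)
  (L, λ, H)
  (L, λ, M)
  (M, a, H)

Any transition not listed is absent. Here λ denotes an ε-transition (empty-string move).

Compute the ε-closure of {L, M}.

{H, L, M}

Begin with {L, M}.
ε-move L → H; add H.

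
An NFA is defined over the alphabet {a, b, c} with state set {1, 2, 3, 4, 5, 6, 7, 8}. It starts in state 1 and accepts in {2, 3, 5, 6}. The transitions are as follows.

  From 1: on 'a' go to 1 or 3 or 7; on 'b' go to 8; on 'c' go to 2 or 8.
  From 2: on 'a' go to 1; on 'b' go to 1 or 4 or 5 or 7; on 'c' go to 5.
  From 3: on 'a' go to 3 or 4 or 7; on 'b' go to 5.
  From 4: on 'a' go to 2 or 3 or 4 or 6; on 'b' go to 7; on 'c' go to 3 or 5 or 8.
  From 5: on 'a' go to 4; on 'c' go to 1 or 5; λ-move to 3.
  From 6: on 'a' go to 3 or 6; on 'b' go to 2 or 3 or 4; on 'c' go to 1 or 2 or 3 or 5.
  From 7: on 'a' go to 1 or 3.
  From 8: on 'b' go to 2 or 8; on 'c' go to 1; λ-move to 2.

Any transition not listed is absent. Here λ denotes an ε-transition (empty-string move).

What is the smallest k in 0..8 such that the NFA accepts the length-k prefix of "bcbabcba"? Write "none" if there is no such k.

Start in {1}.
Read 'b': 1→{8}; union {8}; ε-closure = {2, 8}.
None of the earlier sets intersect F, but {2, 8} does.

1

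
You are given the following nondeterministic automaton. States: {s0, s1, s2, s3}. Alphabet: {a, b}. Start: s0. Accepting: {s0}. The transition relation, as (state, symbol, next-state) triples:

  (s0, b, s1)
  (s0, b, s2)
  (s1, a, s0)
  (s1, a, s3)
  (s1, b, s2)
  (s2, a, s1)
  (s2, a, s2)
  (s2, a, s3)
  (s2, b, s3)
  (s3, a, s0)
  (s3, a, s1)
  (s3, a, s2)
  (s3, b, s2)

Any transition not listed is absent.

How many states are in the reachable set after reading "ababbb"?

0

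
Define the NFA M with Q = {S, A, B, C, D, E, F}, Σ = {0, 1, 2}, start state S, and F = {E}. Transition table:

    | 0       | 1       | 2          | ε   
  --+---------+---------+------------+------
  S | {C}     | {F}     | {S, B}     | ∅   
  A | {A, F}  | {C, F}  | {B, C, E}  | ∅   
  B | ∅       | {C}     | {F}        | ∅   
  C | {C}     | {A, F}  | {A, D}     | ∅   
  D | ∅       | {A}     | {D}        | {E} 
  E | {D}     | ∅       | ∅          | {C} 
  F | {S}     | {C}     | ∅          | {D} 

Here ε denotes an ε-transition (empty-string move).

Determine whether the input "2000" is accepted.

Start in {S}.
Read '2': {S} → {S, B}.
Read '0': {S, B} → {C}.
Read '0': {C} → {C}.
Read '0': {C} → {C}.
The final set {C} contains no accepting state.

No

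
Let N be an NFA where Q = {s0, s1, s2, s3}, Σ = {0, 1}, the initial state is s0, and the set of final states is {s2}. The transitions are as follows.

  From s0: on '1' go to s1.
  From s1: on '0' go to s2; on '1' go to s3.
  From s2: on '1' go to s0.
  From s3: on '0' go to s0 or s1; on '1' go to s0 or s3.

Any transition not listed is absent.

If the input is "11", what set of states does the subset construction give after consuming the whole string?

{s3}

Start in {s0}.
Read '1': s0→{s1}; now {s1}.
Read '1': s1→{s3}; now {s3}.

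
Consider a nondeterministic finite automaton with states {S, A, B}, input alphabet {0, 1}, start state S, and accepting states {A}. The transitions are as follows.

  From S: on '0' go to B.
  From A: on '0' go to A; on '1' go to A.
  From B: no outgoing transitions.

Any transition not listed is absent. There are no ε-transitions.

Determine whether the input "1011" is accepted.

Start in {S}.
Read '1': {S} → ∅.
The set is empty and remains empty for the remaining 3 symbols.
The final set ∅ contains no accepting state.

No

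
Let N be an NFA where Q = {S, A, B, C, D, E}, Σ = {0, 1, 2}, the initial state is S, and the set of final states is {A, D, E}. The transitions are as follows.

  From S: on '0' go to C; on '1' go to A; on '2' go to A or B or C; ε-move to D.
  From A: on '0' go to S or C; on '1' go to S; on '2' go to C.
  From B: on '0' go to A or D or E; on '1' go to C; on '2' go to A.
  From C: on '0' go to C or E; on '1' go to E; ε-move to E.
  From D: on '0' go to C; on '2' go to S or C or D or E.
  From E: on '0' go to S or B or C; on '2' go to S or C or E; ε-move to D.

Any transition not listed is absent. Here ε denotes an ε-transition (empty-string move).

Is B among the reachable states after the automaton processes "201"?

No

Start: ε-closure({S}) = {S, D}.
Read '2': S→{A, B, C}, D→{S, C, D, E}; now {S, A, B, C, D, E}.
Read '0': S→{C}, A→{S, C}, B→{A, D, E}, C→{C, E}, D→{C}, E→{S, B, C}; now {S, A, B, C, D, E}.
Read '1': S→{A}, A→{S}, B→{C}, C→{E}, D→∅, E→∅; union {S, A, C, E}; ε-closure = {S, A, C, D, E}.
State B is not in {S, A, C, D, E}.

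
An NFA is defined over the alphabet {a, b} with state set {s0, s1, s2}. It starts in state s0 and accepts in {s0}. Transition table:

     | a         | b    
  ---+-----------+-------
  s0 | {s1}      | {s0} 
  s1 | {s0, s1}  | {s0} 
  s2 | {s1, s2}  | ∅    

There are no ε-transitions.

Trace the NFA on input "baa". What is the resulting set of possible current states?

Start in {s0}.
Read 'b': s0→{s0}; now {s0}.
Read 'a': s0→{s1}; now {s1}.
Read 'a': s1→{s0, s1}; now {s0, s1}.

{s0, s1}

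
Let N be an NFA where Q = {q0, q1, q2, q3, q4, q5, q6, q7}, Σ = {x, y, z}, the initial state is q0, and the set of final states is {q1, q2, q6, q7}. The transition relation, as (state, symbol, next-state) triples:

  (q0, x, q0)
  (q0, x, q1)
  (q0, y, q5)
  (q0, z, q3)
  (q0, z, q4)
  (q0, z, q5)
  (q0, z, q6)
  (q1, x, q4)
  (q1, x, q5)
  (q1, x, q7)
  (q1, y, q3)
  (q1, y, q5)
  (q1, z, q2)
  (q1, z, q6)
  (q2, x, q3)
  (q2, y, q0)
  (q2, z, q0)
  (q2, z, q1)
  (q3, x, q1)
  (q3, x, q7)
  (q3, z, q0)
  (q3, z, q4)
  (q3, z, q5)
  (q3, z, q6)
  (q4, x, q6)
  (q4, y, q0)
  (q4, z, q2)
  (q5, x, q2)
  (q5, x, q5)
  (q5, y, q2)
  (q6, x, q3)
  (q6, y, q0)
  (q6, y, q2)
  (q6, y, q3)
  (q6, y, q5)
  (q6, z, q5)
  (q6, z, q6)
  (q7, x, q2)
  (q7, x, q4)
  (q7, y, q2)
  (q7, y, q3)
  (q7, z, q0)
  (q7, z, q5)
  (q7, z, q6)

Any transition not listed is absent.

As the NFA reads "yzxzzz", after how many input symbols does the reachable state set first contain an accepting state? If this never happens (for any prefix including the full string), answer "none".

Start in {q0}.
Read 'y': {q0} → {q5}.
Read 'z': {q5} → ∅.
The set is empty and remains empty for the remaining 4 symbols.
No reachable set along the way intersects F.

none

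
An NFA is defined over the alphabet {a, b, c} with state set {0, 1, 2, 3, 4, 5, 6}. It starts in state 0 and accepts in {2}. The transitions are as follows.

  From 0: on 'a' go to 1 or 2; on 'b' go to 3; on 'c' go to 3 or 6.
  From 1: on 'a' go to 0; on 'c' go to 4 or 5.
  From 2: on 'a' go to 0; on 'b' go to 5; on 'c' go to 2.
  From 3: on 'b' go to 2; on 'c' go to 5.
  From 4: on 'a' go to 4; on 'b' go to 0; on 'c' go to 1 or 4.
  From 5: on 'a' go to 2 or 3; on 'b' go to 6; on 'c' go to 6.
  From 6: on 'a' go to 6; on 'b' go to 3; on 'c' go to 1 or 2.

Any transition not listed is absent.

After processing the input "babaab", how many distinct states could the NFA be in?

Start in {0}.
Read 'b': 0→{3}; now {3}.
Read 'a': 3→∅; now ∅.
The set is empty and remains empty for the remaining 4 symbols.
That set has 0 states.

0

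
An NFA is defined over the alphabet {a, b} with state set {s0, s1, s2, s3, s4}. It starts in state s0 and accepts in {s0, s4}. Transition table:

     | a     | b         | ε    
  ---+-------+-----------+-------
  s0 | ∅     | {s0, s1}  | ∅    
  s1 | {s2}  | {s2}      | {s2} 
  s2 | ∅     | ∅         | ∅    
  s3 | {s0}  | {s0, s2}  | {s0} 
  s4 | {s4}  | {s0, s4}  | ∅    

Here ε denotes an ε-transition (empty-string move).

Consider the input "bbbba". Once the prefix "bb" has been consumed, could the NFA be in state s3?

Start in {s0}.
Read 'b': {s0} → {s0, s1, s2}.
Read 'b': {s0, s1, s2} → {s0, s1, s2}.
State s3 is not in {s0, s1, s2}.

No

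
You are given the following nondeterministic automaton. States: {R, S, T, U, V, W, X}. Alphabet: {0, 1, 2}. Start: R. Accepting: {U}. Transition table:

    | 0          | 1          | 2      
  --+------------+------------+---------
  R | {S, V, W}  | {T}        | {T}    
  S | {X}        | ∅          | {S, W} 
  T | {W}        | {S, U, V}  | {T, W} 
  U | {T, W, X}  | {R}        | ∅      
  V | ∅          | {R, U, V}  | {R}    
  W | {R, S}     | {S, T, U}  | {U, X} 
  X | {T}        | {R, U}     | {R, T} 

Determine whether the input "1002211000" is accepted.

No

Start in {R}.
Read '1': {R} → {T}.
Read '0': {T} → {W}.
Read '0': {W} → {R, S}.
Read '2': {R, S} → {S, T, W}.
Read '2': {S, T, W} → {S, T, U, W, X}.
Read '1': {S, T, U, W, X} → {R, S, T, U, V}.
Read '1': {R, S, T, U, V} → {R, S, T, U, V}.
Read '0': {R, S, T, U, V} → {S, T, V, W, X}.
Read '0': {S, T, V, W, X} → {R, S, T, W, X}.
Read '0': {R, S, T, W, X} → {R, S, T, V, W, X}.
The final set {R, S, T, V, W, X} contains no accepting state.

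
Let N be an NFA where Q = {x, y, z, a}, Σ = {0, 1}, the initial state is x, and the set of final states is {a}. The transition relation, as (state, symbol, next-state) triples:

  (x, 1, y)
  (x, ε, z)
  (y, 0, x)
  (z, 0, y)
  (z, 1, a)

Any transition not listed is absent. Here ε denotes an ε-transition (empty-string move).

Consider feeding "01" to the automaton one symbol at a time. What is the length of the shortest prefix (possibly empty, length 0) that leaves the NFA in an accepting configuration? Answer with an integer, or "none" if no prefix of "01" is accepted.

none

Start: ε-closure({x}) = {x, z}.
Read '0': {x, z} → {y}.
Read '1': {y} → ∅.
No reachable set along the way intersects F.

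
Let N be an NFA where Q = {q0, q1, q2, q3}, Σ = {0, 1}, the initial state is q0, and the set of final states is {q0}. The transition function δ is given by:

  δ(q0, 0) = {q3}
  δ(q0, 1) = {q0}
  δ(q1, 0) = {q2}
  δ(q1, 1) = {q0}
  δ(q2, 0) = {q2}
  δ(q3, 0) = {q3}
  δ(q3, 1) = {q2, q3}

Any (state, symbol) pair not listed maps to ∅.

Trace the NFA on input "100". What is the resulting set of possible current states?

Start in {q0}.
Read '1': q0→{q0}; now {q0}.
Read '0': q0→{q3}; now {q3}.
Read '0': q3→{q3}; now {q3}.

{q3}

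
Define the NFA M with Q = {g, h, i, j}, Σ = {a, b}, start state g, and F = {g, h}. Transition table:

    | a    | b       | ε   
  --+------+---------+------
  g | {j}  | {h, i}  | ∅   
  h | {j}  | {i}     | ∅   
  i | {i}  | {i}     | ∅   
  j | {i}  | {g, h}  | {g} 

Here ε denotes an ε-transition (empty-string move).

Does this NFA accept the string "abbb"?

No

Start in {g}.
Read 'a': {g} → {g, j}.
Read 'b': {g, j} → {g, h, i}.
Read 'b': {g, h, i} → {h, i}.
Read 'b': {h, i} → {i}.
The final set {i} contains no accepting state.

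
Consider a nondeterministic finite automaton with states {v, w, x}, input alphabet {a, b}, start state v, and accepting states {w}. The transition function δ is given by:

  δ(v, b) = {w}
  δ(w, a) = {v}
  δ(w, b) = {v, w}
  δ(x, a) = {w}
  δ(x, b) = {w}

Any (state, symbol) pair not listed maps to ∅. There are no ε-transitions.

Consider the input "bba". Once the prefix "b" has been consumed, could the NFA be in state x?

No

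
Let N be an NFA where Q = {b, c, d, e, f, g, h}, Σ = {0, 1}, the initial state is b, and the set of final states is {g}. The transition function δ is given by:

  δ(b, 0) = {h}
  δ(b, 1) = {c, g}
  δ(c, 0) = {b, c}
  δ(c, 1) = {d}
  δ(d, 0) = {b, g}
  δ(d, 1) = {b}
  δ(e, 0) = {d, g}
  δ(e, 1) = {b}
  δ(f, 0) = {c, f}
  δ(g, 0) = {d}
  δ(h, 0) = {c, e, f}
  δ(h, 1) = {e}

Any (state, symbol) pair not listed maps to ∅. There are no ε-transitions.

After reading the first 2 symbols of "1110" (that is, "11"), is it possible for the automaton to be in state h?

Start in {b}.
Read '1': b→{c, g}; now {c, g}.
Read '1': c→{d}, g→∅; now {d}.
State h is not in {d}.

No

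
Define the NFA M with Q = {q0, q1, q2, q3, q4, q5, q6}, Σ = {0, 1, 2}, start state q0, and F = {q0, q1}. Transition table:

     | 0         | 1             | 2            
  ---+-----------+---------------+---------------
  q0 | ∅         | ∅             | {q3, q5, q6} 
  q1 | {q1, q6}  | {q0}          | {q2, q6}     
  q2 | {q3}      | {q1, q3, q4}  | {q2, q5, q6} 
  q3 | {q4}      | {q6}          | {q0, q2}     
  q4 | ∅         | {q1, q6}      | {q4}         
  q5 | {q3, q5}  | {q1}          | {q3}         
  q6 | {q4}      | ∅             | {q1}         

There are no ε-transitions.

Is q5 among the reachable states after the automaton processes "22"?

No

Start in {q0}.
Read '2': q0→{q3, q5, q6}; now {q3, q5, q6}.
Read '2': q3→{q0, q2}, q5→{q3}, q6→{q1}; now {q0, q1, q2, q3}.
State q5 is not in {q0, q1, q2, q3}.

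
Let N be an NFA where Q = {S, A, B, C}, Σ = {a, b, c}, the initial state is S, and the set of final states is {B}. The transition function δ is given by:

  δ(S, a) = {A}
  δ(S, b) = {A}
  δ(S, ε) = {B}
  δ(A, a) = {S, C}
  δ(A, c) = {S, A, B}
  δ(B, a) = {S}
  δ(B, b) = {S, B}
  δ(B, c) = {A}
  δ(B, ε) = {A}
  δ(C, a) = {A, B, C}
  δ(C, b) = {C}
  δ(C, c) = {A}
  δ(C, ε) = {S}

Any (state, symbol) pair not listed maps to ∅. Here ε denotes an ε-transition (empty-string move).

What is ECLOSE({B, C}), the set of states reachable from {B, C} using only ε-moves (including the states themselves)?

{S, A, B, C}

Begin with {B, C}.
ε-move C → S; add S.
ε-move B → A; add A.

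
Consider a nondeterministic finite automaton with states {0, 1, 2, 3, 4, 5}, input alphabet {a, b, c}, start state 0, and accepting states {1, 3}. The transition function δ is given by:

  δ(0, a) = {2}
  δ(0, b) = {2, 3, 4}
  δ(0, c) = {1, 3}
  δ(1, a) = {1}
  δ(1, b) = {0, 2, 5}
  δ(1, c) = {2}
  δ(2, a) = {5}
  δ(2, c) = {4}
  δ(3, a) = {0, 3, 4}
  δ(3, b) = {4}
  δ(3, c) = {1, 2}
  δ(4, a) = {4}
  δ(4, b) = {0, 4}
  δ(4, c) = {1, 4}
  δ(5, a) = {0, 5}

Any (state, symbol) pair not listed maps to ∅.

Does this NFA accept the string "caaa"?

Start in {0}.
Read 'c': 0→{1, 3}; now {1, 3}.
Read 'a': 1→{1}, 3→{0, 3, 4}; now {0, 1, 3, 4}.
Read 'a': 0→{2}, 1→{1}, 3→{0, 3, 4}, 4→{4}; now {0, 1, 2, 3, 4}.
Read 'a': 0→{2}, 1→{1}, 2→{5}, 3→{0, 3, 4}, 4→{4}; now {0, 1, 2, 3, 4, 5}.
The final set {0, 1, 2, 3, 4, 5} contains the accepting states 1, 3.

Yes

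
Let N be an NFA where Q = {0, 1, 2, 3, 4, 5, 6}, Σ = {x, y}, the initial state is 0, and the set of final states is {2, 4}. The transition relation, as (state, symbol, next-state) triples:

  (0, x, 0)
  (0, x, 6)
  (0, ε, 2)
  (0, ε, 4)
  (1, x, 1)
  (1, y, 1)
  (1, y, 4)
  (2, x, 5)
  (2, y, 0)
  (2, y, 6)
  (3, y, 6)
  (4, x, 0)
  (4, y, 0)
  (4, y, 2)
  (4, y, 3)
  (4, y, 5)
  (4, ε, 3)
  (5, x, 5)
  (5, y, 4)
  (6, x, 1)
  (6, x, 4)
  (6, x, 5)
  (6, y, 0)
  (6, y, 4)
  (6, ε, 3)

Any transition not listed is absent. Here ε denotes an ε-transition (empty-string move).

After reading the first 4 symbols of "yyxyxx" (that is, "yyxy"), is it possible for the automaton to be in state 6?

Yes

Start: ε-closure({0}) = {0, 2, 3, 4}.
Read 'y': {0, 2, 3, 4} → {0, 2, 3, 4, 5, 6}.
Read 'y': {0, 2, 3, 4, 5, 6} → {0, 2, 3, 4, 5, 6}.
Read 'x': {0, 2, 3, 4, 5, 6} → {0, 1, 2, 3, 4, 5, 6}.
Read 'y': {0, 1, 2, 3, 4, 5, 6} → {0, 1, 2, 3, 4, 5, 6}.
State 6 is in {0, 1, 2, 3, 4, 5, 6}.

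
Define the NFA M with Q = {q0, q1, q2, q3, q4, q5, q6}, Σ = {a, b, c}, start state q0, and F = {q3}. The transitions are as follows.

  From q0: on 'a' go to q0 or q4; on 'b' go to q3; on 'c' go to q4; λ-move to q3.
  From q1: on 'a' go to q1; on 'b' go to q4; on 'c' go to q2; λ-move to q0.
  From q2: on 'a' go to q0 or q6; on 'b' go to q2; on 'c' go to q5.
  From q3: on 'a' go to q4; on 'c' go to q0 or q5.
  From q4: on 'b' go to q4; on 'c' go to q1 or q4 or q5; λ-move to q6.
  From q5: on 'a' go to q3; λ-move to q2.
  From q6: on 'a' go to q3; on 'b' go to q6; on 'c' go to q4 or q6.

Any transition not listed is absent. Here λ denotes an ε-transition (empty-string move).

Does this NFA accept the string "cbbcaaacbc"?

Yes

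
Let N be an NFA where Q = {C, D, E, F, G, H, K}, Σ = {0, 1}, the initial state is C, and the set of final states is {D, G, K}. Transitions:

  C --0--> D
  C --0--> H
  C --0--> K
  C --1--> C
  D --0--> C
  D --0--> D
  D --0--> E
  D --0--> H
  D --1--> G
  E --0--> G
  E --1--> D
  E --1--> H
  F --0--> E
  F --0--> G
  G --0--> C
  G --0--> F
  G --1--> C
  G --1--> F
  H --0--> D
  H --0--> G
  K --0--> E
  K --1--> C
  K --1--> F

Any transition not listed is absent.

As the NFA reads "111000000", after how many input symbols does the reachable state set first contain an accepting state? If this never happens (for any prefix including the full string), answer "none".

Start in {C}.
Read '1': C→{C}; now {C}.
Read '1': C→{C}; now {C}.
Read '1': C→{C}; now {C}.
Read '0': C→{D, H, K}; now {D, H, K}.
None of the earlier sets intersect F, but {D, H, K} does.

4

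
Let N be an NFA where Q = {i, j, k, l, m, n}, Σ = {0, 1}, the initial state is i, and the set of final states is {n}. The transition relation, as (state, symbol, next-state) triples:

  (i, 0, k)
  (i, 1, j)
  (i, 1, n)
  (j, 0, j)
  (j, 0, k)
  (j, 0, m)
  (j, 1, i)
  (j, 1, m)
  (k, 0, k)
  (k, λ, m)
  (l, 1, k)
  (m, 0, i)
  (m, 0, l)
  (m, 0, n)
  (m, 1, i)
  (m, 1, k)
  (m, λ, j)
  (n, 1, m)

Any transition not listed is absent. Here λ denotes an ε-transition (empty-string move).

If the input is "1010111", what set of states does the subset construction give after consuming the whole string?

Start in {i}.
Read '1': i→{j, n}; now {j, n}.
Read '0': j→{j, k, m}, n→∅; now {j, k, m}.
Read '1': j→{i, m}, k→∅, m→{i, k}; union {i, k, m}; ε-closure = {i, j, k, m}.
Read '0': i→{k}, j→{j, k, m}, k→{k}, m→{i, l, n}; now {i, j, k, l, m, n}.
Read '1': i→{j, n}, j→{i, m}, k→∅, l→{k}, m→{i, k}, n→{m}; now {i, j, k, m, n}.
Read '1': i→{j, n}, j→{i, m}, k→∅, m→{i, k}, n→{m}; now {i, j, k, m, n}.
Read '1': i→{j, n}, j→{i, m}, k→∅, m→{i, k}, n→{m}; now {i, j, k, m, n}.

{i, j, k, m, n}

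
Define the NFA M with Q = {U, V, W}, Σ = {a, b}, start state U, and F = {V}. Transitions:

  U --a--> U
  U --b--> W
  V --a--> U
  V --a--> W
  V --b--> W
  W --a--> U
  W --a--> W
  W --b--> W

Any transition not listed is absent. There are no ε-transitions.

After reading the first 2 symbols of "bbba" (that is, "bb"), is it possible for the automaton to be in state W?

Yes

Start in {U}.
Read 'b': U→{W}; now {W}.
Read 'b': W→{W}; now {W}.
State W is in {W}.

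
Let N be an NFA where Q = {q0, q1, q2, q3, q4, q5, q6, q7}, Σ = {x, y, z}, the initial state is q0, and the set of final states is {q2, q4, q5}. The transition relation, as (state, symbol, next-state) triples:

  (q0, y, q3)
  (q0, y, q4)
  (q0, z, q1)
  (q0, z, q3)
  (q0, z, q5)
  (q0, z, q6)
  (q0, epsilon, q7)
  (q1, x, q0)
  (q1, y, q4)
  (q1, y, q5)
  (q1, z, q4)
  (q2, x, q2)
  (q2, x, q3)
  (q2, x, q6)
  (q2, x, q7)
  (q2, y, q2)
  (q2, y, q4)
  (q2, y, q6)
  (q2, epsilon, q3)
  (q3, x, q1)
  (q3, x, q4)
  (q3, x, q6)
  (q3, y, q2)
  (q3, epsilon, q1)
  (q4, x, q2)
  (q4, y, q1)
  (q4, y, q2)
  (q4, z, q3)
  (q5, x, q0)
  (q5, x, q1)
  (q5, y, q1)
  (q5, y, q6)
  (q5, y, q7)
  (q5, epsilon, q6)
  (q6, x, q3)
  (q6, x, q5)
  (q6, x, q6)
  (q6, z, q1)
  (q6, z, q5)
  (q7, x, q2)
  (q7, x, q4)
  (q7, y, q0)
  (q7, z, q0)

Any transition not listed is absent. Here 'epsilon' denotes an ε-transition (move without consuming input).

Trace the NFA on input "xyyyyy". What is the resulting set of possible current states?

{q0, q1, q2, q3, q4, q5, q6, q7}

Start: ε-closure({q0}) = {q0, q7}.
Read 'x': {q0, q7} → {q1, q2, q3, q4}.
Read 'y': {q1, q2, q3, q4} → {q1, q2, q3, q4, q5, q6}.
Read 'y': {q1, q2, q3, q4, q5, q6} → {q1, q2, q3, q4, q5, q6, q7}.
Read 'y': {q1, q2, q3, q4, q5, q6, q7} → {q0, q1, q2, q3, q4, q5, q6, q7}.
Read 'y': {q0, q1, q2, q3, q4, q5, q6, q7} → {q0, q1, q2, q3, q4, q5, q6, q7}.
Read 'y': {q0, q1, q2, q3, q4, q5, q6, q7} → {q0, q1, q2, q3, q4, q5, q6, q7}.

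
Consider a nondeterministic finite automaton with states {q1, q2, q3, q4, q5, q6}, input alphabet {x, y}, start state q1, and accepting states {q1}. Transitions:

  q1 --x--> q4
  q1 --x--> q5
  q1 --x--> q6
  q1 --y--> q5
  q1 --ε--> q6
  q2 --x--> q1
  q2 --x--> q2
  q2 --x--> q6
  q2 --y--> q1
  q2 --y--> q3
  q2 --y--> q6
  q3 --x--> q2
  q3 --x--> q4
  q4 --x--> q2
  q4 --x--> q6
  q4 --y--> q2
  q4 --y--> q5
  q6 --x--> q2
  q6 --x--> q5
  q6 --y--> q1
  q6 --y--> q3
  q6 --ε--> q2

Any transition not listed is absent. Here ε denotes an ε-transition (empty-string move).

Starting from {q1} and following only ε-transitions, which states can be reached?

{q1, q2, q6}

Begin with {q1}.
ε-move q1 → q6; add q6.
ε-move q6 → q2; add q2.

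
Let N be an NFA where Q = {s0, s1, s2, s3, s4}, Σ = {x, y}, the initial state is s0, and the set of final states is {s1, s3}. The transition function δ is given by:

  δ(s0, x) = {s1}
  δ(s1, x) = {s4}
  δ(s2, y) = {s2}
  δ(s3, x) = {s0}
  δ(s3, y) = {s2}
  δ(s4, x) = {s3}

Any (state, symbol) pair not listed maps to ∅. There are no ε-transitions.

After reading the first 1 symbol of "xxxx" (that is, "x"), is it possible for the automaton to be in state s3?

No

Start in {s0}.
Read 'x': s0→{s1}; now {s1}.
State s3 is not in {s1}.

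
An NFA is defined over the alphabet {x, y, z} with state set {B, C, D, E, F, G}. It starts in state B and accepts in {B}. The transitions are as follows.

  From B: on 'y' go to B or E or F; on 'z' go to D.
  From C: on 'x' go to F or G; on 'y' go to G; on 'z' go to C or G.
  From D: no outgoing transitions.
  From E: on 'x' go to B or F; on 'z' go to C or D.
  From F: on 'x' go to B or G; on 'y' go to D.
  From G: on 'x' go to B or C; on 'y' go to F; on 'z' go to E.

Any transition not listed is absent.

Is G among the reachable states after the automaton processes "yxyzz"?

Start in {B}.
Read 'y': B→{B, E, F}; now {B, E, F}.
Read 'x': B→∅, E→{B, F}, F→{B, G}; now {B, F, G}.
Read 'y': B→{B, E, F}, F→{D}, G→{F}; now {B, D, E, F}.
Read 'z': B→{D}, D→∅, E→{C, D}, F→∅; now {C, D}.
Read 'z': C→{C, G}, D→∅; now {C, G}.
State G is in {C, G}.

Yes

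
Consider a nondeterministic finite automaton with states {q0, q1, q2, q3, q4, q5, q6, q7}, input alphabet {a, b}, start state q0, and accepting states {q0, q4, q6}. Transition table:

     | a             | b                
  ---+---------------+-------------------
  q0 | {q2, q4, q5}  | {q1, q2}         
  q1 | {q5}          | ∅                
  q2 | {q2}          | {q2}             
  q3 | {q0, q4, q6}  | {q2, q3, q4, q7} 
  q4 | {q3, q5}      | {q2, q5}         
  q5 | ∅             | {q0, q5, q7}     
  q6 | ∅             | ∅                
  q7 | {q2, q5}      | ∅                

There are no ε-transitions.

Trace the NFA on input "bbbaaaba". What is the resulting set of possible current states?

{q2}

Start in {q0}.
Read 'b': {q0} → {q1, q2}.
Read 'b': {q1, q2} → {q2}.
Read 'b': {q2} → {q2}.
Read 'a': {q2} → {q2}.
Read 'a': {q2} → {q2}.
Read 'a': {q2} → {q2}.
Read 'b': {q2} → {q2}.
Read 'a': {q2} → {q2}.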